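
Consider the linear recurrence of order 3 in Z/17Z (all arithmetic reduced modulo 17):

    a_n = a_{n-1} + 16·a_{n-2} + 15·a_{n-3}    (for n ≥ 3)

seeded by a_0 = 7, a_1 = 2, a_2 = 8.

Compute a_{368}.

4

a_3 = 1·8 + 16·2 + 15·7 = 9
a_4 = 1·9 + 16·8 + 15·2 = 14
a_5 = 1·14 + 16·9 + 15·8 = 6
a_6 = 1·6 + 16·14 + 15·9 = 8
a_7 = 1·8 + 16·6 + 15·14 = 8
a_8 = 1·8 + 16·8 + 15·6 = 5
Continuing the recurrence:
  a_9 = 15;  a_10 = 11;  a_11 = 3;  a_12 = 13;  a_13 = 5;  a_14 = 3
  a_15 = 6;  a_16 = 10;  a_17 = 15;  a_18 = 10;  a_19 = 9;  a_20 = 3
  a_21 = 8;  a_22 = 4;  a_23 = 7;  a_24 = 4;  a_25 = 6;  a_26 = 5
  a_27 = 8;  a_28 = 8;  a_29 = 7;  a_30 = 0;  a_31 = 11;  a_32 = 14
  a_33 = 3;  a_34 = 1;  a_35 = 4;  a_36 = 14;  a_37 = 8;  a_38 = 3
  a_39 = 1;  a_40 = 16;  a_41 = 9;  a_42 = 8;  a_43 = 1;  a_44 = 9
  a_45 = 9;  a_46 = 15;  a_47 = 5;  a_48 = 6;  a_49 = 5;  a_50 = 6
  a_51 = 6;  a_52 = 7;  a_53 = 6;  a_54 = 4;  a_55 = 1;  a_56 = 2
  a_57 = 10;  a_58 = 6;  a_59 = 9;  a_60 = 0;  a_61 = 13;  a_62 = 12
  a_63 = 16;  a_64 = 12;  a_65 = 6;  a_66 = 13;  a_67 = 0;  a_68 = 9
  a_69 = 0;  a_70 = 8;  a_71 = 7;  a_72 = 16;  a_73 = 10;  a_74 = 14
  a_75 = 6;  a_76 = 6;  a_77 = 6;  a_78 = 5;  a_79 = 4;  a_80 = 4
  a_81 = 7;  a_82 = 12;  a_83 = 14;  a_84 = 5;  a_85 = 1;  a_86 = 2
  a_87 = 8;  a_88 = 4;  a_89 = 9;  a_90 = 6;  a_91 = 6;  a_92 = 16
  a_93 = 15;  a_94 = 4;  a_95 = 8;  a_96 = 8;  a_97 = 9;  a_98 = 2
  a_99 = 11;  a_100 = 8;  a_101 = 10;  a_102 = 14;  a_103 = 5;  a_104 = 5
  a_105 = 6;  a_106 = 8;  a_107 = 9;  a_108 = 6;  a_109 = 15;  a_110 = 8
  a_111 = 15;  a_112 = 11;  a_113 = 14;  a_114 = 7;  a_115 = 5;  a_116 = 4
  a_117 = 2;  a_118 = 5;  a_119 = 12;  a_120 = 3;  a_121 = 15;  a_122 = 5
  a_123 = 1;  a_124 = 0;  a_125 = 6;  a_126 = 4;  a_127 = 15;  a_128 = 16
  a_129 = 10;  a_130 = 15;  a_131 = 7;  a_132 = 6;  a_133 = 3;  a_134 = 0
  a_135 = 2;  a_136 = 13;  a_137 = 11;  a_138 = 11;  a_139 = 8;  a_140 = 9
  a_141 = 13;  a_142 = 5;  a_143 = 8;  a_144 = 11;  a_145 = 10;  a_146 = 0
  a_147 = 2;  a_148 = 16;  a_149 = 14;  a_150 = 11;  a_151 = 16;  a_152 = 11
  a_153 = 7;  a_154 = 15;  a_155 = 3;  a_156 = 8;  a_157 = 9;  a_158 = 12
  a_159 = 4;  a_160 = 8;  a_161 = 14;  a_162 = 15;  a_163 = 2;  a_164 = 10
  a_165 = 12;  a_166 = 15;  a_167 = 0;  a_168 = 12;  a_169 = 16;  a_170 = 4
  a_171 = 15;  a_172 = 13;  a_173 = 7;  a_174 = 15;  a_175 = 16;  a_176 = 4
  a_177 = 9;  a_178 = 7;  a_179 = 7;  a_180 = 16;  a_181 = 12;  a_182 = 16
  a_183 = 6;  a_184 = 0;  a_185 = 13;  a_186 = 1;  a_187 = 5;  a_188 = 12
  a_189 = 5;  a_190 = 0;  a_191 = 5;  a_192 = 12;  a_193 = 7;  a_194 = 2
  a_195 = 5;  a_196 = 6;  a_197 = 14;  a_198 = 15;  a_199 = 6;  a_200 = 14
  a_201 = 12;  a_202 = 3;  a_203 = 14;  a_204 = 4;  a_205 = 1;  a_206 = 3
  a_207 = 11;  a_208 = 6;  a_209 = 6;  a_210 = 12;  a_211 = 11;  a_212 = 4
  a_213 = 3;  a_214 = 11;  a_215 = 0;  a_216 = 0;  a_217 = 12;  a_218 = 12
  a_219 = 0;  a_220 = 15;  a_221 = 8;  a_222 = 10;  a_223 = 6;  a_224 = 14
  a_225 = 5;  a_226 = 13;  a_227 = 14;  a_228 = 8;  a_229 = 2;  a_230 = 0
  a_231 = 16;  a_232 = 12;  a_233 = 13;  a_234 = 3;  a_235 = 0;  a_236 = 5
  a_237 = 16;  a_238 = 11;  a_239 = 2;  a_240 = 10;  a_241 = 3;  a_242 = 6
  a_243 = 0;  a_244 = 5;  a_245 = 10;  a_246 = 5;  a_247 = 2;  a_248 = 11
  a_249 = 16;  a_250 = 1;  a_251 = 14;  a_252 = 15;  a_253 = 16;  a_254 = 7
  a_255 = 12;  a_256 = 7;  a_257 = 15;  a_258 = 1;  a_259 = 6;  a_260 = 9
  a_261 = 1;  a_262 = 14;  a_263 = 12;  a_264 = 13;  a_265 = 7;  a_266 = 4
  a_267 = 5;  a_268 = 4;  a_269 = 8;  a_270 = 11;  a_271 = 12;  a_272 = 2
  a_273 = 2;  a_274 = 10;  a_275 = 4;  a_276 = 7;  a_277 = 0;  a_278 = 2
  a_279 = 5;  a_280 = 3;  a_281 = 11;  a_282 = 15;  a_283 = 15;  a_284 = 12
  a_285 = 1;  a_286 = 10;  a_287 = 2;  a_288 = 7;  a_289 = 2;  a_290 = 8
  a_291 = 9;  a_292 = 14;  a_293 = 6;  a_294 = 8;  a_295 = 8;  a_296 = 5
  a_297 = 15;  a_298 = 11;  a_299 = 3;  a_300 = 13;  a_301 = 5;  a_302 = 3
  a_303 = 6;  a_304 = 10;  a_305 = 15;  a_306 = 10;  a_307 = 9;  a_308 = 3
  a_309 = 8;  a_310 = 4;  a_311 = 7;  a_312 = 4;  a_313 = 6;  a_314 = 5
  a_315 = 8;  a_316 = 8;  a_317 = 7;  a_318 = 0;  a_319 = 11;  a_320 = 14
  a_321 = 3;  a_322 = 1;  a_323 = 4;  a_324 = 14;  a_325 = 8;  a_326 = 3
  a_327 = 1;  a_328 = 16;  a_329 = 9;  a_330 = 8;  a_331 = 1;  a_332 = 9
  a_333 = 9;  a_334 = 15;  a_335 = 5;  a_336 = 6;  a_337 = 5;  a_338 = 6
  a_339 = 6;  a_340 = 7;  a_341 = 6;  a_342 = 4;  a_343 = 1;  a_344 = 2
  a_345 = 10;  a_346 = 6;  a_347 = 9;  a_348 = 0;  a_349 = 13;  a_350 = 12
  a_351 = 16;  a_352 = 12;  a_353 = 6;  a_354 = 13;  a_355 = 0;  a_356 = 9
  a_357 = 0;  a_358 = 8;  a_359 = 7;  a_360 = 16;  a_361 = 10;  a_362 = 14
  a_363 = 6;  a_364 = 6;  a_365 = 6;  a_366 = 5
a_367 = 1·5 + 16·6 + 15·6 = 4
a_368 = 1·4 + 16·5 + 15·6 = 4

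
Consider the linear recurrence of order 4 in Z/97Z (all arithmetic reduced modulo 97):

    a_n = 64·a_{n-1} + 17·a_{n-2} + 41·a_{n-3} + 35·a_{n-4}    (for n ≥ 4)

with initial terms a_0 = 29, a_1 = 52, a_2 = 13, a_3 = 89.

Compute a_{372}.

7

a_4 = 64·89 + 17·13 + 41·52 + 35·29 = 43
a_5 = 64·43 + 17·89 + 41·13 + 35·52 = 22
a_6 = 64·22 + 17·43 + 41·89 + 35·13 = 35
a_7 = 64·35 + 17·22 + 41·43 + 35·89 = 23
a_8 = 64·23 + 17·35 + 41·22 + 35·43 = 12
a_9 = 64·12 + 17·23 + 41·35 + 35·22 = 66
Continuing the recurrence:
  a_10 = 0;  a_11 = 91;  a_12 = 26;  a_13 = 89;  a_14 = 72;  a_15 = 90
  a_16 = 0;  a_17 = 31;  a_18 = 46;  a_19 = 25;  a_20 = 64;  a_21 = 23
  a_22 = 54;  a_23 = 71;  a_24 = 12;  a_25 = 47;  a_26 = 59;  a_27 = 83
  a_28 = 29;  a_29 = 56;  a_30 = 39;  a_31 = 73;  a_32 = 13;  a_33 = 6
  a_34 = 16;  a_35 = 43;  a_36 = 39;  a_37 = 19;  a_38 = 31;  a_39 = 76
  a_40 = 66;  a_41 = 80;  a_42 = 64;  a_43 = 55;  a_44 = 13;  a_45 = 13
  a_46 = 19;  a_47 = 15;  a_48 = 40;  a_49 = 72;  a_50 = 69;  a_51 = 45
  a_52 = 63;  a_53 = 58;  a_54 = 22;  a_55 = 53;  a_56 = 7;  a_57 = 13
  a_58 = 14;  a_59 = 58;  a_60 = 72;  a_61 = 27;  a_62 = 0;  a_63 = 9
  a_64 = 32;  a_65 = 42;  a_66 = 12;  a_67 = 5;  a_68 = 68;  a_69 = 94
  a_70 = 37;  a_71 = 42;  a_72 = 45;  a_73 = 59;  a_74 = 89;  a_75 = 23
  a_76 = 92;  a_77 = 62;  a_78 = 84;  a_79 = 46;  a_80 = 46;  a_81 = 28
  a_82 = 28;  a_83 = 41;  a_84 = 38;  a_85 = 19;  a_86 = 61;  a_87 = 42
  a_88 = 14;  a_89 = 23;  a_90 = 38;  a_91 = 17;  a_92 = 63;  a_93 = 88
  a_94 = 0;  a_95 = 18;  a_96 = 78;  a_97 = 36;  a_98 = 3;  a_99 = 73
  a_100 = 5;  a_101 = 34;  a_102 = 24;  a_103 = 24;  a_104 = 21;  a_105 = 46
  a_106 = 81;  a_107 = 4;  a_108 = 83;  a_109 = 29;  a_110 = 58;  a_111 = 85
  a_112 = 44;  a_113 = 88;  a_114 = 61;  a_115 = 91;  a_116 = 78;  a_117 = 92
  a_118 = 82;  a_119 = 3;  a_120 = 37;  a_121 = 77;  a_122 = 14;  a_123 = 44
  a_124 = 37;  a_125 = 80;  a_126 = 89;  a_127 = 25;  a_128 = 25;  a_129 = 35
  a_130 = 15;  a_131 = 60;  a_132 = 3;  a_133 = 45;  a_134 = 96;  a_135 = 14
  a_136 = 16;  a_137 = 80;  a_138 = 14;  a_139 = 7;  a_140 = 64;  a_141 = 23
  a_142 = 39;  a_143 = 33;  a_144 = 41;  a_145 = 60;  a_146 = 77;  a_147 = 54
  a_148 = 27;  a_149 = 46;  a_150 = 67;  a_151 = 16;  a_152 = 47;  a_153 = 71
  a_154 = 2;  a_155 = 39;  a_156 = 5;  a_157 = 58;  a_158 = 34;  a_159 = 76
  a_160 = 41;  a_161 = 65;  a_162 = 45;  a_163 = 81;  a_164 = 58;  a_165 = 91
  a_166 = 66;  a_167 = 23;  a_168 = 13;  a_169 = 33;  a_170 = 57;  a_171 = 18
  a_172 = 49;  a_173 = 47;  a_174 = 75;  a_175 = 90;  a_176 = 7;  a_177 = 5
  a_178 = 61;  a_179 = 54;  a_180 = 93;  a_181 = 40;  a_182 = 51;  a_183 = 44
  a_184 = 42;  a_185 = 40;  a_186 = 73;  a_187 = 78;  a_188 = 31;  a_189 = 40
  a_190 = 13;  a_191 = 81;  a_192 = 79;  a_193 = 24;  a_194 = 59;  a_195 = 73
  a_196 = 15;  a_197 = 28;  a_198 = 24;  a_199 = 41;  a_200 = 49;  a_201 = 74
  a_202 = 39;  a_203 = 20;  a_204 = 96;  a_205 = 3;  a_206 = 32;  a_207 = 42
  a_208 = 22;  a_209 = 47;  a_210 = 16;  a_211 = 24;  a_212 = 43;  a_213 = 29
  a_214 = 57;  a_215 = 51;  a_216 = 40;  a_217 = 86;  a_218 = 85;  a_219 = 45
  a_220 = 36;  a_221 = 58;  a_222 = 26;  a_223 = 75;  a_224 = 53;  a_225 = 3
  a_226 = 34;  a_227 = 41;  a_228 = 39;  a_229 = 36;  a_230 = 18;  a_231 = 45
  a_232 = 13;  a_233 = 6;  a_234 = 73;  a_235 = 92;  a_236 = 70;  a_237 = 32
  a_238 = 59;  a_239 = 31;  a_240 = 56;  a_241 = 84;  a_242 = 61;  a_243 = 80
  a_244 = 18;  a_245 = 96;  a_246 = 31;  a_247 = 73;  a_248 = 65;  a_249 = 41
  a_250 = 47;  a_251 = 1;  a_252 = 66;  a_253 = 37;  a_254 = 35;  a_255 = 81
  a_256 = 3;  a_257 = 31;  a_258 = 82;  a_259 = 3;  a_260 = 52;  a_261 = 66
  a_262 = 50;  a_263 = 60;  a_264 = 1;  a_265 = 12;  a_266 = 48;  a_267 = 82
  a_268 = 92;  a_269 = 67;  a_270 = 30;  a_271 = 1;  a_272 = 42;  a_273 = 72
  a_274 = 11;  a_275 = 96;  a_276 = 83;  a_277 = 21;  a_278 = 92;  a_279 = 10
  a_280 = 53;  a_281 = 18;  a_282 = 57;  a_283 = 75;  a_284 = 20;  a_285 = 90
  a_286 = 15;  a_287 = 18;  a_288 = 74;  a_289 = 77;  a_290 = 77;  a_291 = 7
  a_292 = 35;  a_293 = 63;  a_294 = 43;  a_295 = 71;  a_296 = 62;  a_297 = 25
  a_298 = 86;  a_299 = 92;  a_300 = 69;  a_301 = 2;  a_302 = 32;  a_303 = 80
  a_304 = 13;  a_305 = 82;  a_306 = 72;  a_307 = 23;  a_308 = 14;  a_309 = 28
  a_310 = 61;  a_311 = 36;  a_312 = 32;  a_313 = 30;  a_314 = 61;  a_315 = 2
  a_316 = 23;  a_317 = 13;  a_318 = 45;  a_319 = 40;  a_320 = 7;  a_321 = 33
  a_322 = 14;  a_323 = 40;  a_324 = 31;  a_325 = 28;  a_326 = 84;  a_327 = 84
  a_328 = 16;  a_329 = 86;  a_330 = 35;  a_331 = 23;  a_332 = 42;  a_333 = 55
  a_334 = 0;  a_335 = 67;  a_336 = 59;  a_337 = 50;  a_338 = 63;  a_339 = 43
  a_340 = 81;  a_341 = 63;  a_342 = 65;  a_343 = 66;  a_344 = 77;  a_345 = 56
  a_346 = 77;  a_347 = 95;  a_348 = 61;  a_349 = 63;  a_350 = 19;  a_351 = 62
  a_352 = 85;  a_353 = 69;  a_354 = 47;  a_355 = 39;  a_356 = 78;  a_357 = 6
  a_358 = 7;  a_359 = 69;  a_360 = 42;  a_361 = 90;  a_362 = 42;  a_363 = 13
  a_364 = 13;  a_365 = 8;  a_366 = 20;  a_367 = 76;  a_368 = 70;  a_369 = 82
  a_370 = 69
a_371 = 64·69 + 17·82 + 41·70 + 35·76 = 88
a_372 = 64·88 + 17·69 + 41·82 + 35·70 = 7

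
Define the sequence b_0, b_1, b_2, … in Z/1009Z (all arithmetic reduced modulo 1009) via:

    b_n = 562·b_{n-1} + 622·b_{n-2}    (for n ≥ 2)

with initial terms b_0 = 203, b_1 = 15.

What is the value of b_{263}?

218

b_2 = 562·15 + 622·203 = 499
b_3 = 562·499 + 622·15 = 185
b_4 = 562·185 + 622·499 = 658
b_5 = 562·658 + 622·185 = 546
b_6 = 562·546 + 622·658 = 747
b_7 = 562·747 + 622·546 = 658
Continuing the recurrence:
  b_8 = 996;  b_9 = 388;  b_10 = 98;  b_11 = 775;  b_12 = 78;  b_13 = 197
  b_14 = 817;  b_15 = 504;  b_16 = 366;  b_17 = 554;  b_18 = 194;  b_19 = 575
  b_20 = 867;  b_21 = 371;  b_22 = 107;  b_23 = 304;  b_24 = 287;  b_25 = 259
  b_26 = 183;  b_27 = 595;  b_28 = 220;  b_29 = 329;  b_30 = 876;  b_31 = 740
  b_32 = 184;  b_33 = 666;  b_34 = 384;  b_35 = 444;  b_36 = 20;  b_37 = 852
  b_38 = 890;  b_39 = 944;  b_40 = 442;  b_41 = 120;  b_42 = 313;  b_43 = 314
  b_44 = 851;  b_45 = 567;  b_46 = 416;  b_47 = 237;  b_48 = 454;  b_49 = 980
  b_50 = 723;  b_51 = 832;  b_52 = 109;  b_53 = 605;  b_54 = 172;  b_55 = 762
  b_56 = 458;  b_57 = 844;  b_58 = 436;  b_59 = 133;  b_60 = 860;  b_61 = 1006
  b_62 = 482;  b_63 = 624;  b_64 = 696;  b_65 = 332;  b_66 = 979;  b_67 = 961
  b_68 = 778;  b_69 = 753;  b_70 = 11;  b_71 = 318;  b_72 = 911;  b_73 = 451
  b_74 = 796;  b_75 = 385;  b_76 = 137;  b_77 = 647;  b_78 = 832;  b_79 = 260
  b_80 = 711;  b_81 = 298;  b_82 = 282;  b_83 = 780;  b_84 = 292;  b_85 = 477
  b_86 = 693;  b_87 = 40;  b_88 = 485;  b_89 = 804;  b_90 = 804;  b_91 = 449
  b_92 = 721;  b_93 = 378;  b_94 = 3;  b_95 = 696;  b_96 = 517;  b_97 = 13
  b_98 = 955;  b_99 = 945;  b_100 = 65;  b_101 = 758;  b_102 = 268;  b_103 = 548
  b_104 = 442;  b_105 = 4;  b_106 = 706;  b_107 = 705;  b_108 = 899;  b_109 = 333
  b_110 = 673;  b_111 = 132;  b_112 = 398;  b_113 = 53;  b_114 = 876;  b_115 = 598
  b_116 = 91;  b_117 = 327;  b_118 = 234;  b_119 = 923;  b_120 = 352;  b_121 = 45
  b_122 = 56;  b_123 = 940;  b_124 = 90;  b_125 = 599;  b_126 = 117;  b_127 = 426
  b_128 = 405;  b_129 = 190;  b_130 = 495;  b_131 = 842;  b_132 = 128;  b_133 = 350
  b_134 = 859;  b_135 = 212;  b_136 = 619;  b_137 = 467;  b_138 = 703;  b_139 = 449
  b_140 = 457;  b_141 = 333;  b_142 = 197;  b_143 = 5;  b_144 = 228;  b_145 = 76
  b_146 = 890;  b_147 = 574;  b_148 = 356;  b_149 = 132;  b_150 = 988;  b_151 = 681
  b_152 = 366;  b_153 = 667;  b_154 = 133;  b_155 = 255;  b_156 = 20;  b_157 = 338
  b_158 = 596;  b_159 = 328;  b_160 = 98;  b_161 = 788;  b_162 = 321;  b_163 = 562
  b_164 = 916;  b_165 = 652;  b_166 = 833;  b_167 = 905;  b_168 = 583;  b_169 = 618
  b_170 = 615;  b_171 = 519;  b_172 = 196;  b_173 = 109;  b_174 = 541;  b_175 = 528
  b_176 = 595;  b_177 = 902;  b_178 = 193;  b_179 = 543;  b_180 = 423;  b_181 = 342
  b_182 = 251;  b_183 = 636;  b_184 = 982;  b_185 = 25;  b_186 = 283;  b_187 = 39
  b_188 = 180;  b_189 = 302;  b_190 = 173;  b_191 = 532;  b_192 = 972;  b_193 = 347
  b_194 = 470;  b_195 = 699;  b_196 = 67;  b_197 = 220;  b_198 = 847;  b_199 = 391
  b_200 = 925;  b_201 = 248;  b_202 = 354;  b_203 = 54;  b_204 = 304;  b_205 = 618
  b_206 = 625;  b_207 = 85;  b_208 = 632;  b_209 = 418;  b_210 = 422;  b_211 = 732
  b_212 = 865;  b_213 = 37;  b_214 = 847;  b_215 = 582;  b_216 = 304;  b_217 = 100
  b_218 = 101;  b_219 = 909;  b_220 = 568;  b_221 = 730;  b_222 = 752;  b_223 = 872
  b_224 = 267;  b_225 = 264;  b_226 = 643;  b_227 = 894;  b_228 = 328;  b_229 = 807
  b_230 = 691;  b_231 = 358;  b_232 = 373;  b_233 = 450;  b_234 = 586;  b_235 = 805
  b_236 = 621;  b_237 = 134;  b_238 = 457;  b_239 = 149;  b_240 = 716;  b_241 = 660
  b_242 = 1000;  b_243 = 853;  b_244 = 567;  b_245 = 651;  b_246 = 128;  b_247 = 610
  b_248 = 674;  b_249 = 449;  b_250 = 581;  b_251 = 400;  b_252 = 962;  b_253 = 406
  b_254 = 165;  b_255 = 184;  b_256 = 202;  b_257 = 947;  b_258 = 999;  b_259 = 212
  b_260 = 925;  b_261 = 909
b_262 = 562·909 + 622·925 = 524
b_263 = 562·524 + 622·909 = 218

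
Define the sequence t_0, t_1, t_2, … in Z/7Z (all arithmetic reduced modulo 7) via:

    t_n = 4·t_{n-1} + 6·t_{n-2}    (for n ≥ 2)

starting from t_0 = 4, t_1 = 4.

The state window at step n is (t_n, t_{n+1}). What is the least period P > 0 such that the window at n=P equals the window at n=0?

8

n=0: window = (4, 4)
n=1: window = (4, 5)
n=2: window = (5, 2)
n=3: window = (2, 3)
n=4: window = (3, 3)
n=5: window = (3, 2)
n=6: window = (2, 5)
n=7: window = (5, 4)
n=8: window = (4, 4)
window at n=8 equals window at n=0 → period = 8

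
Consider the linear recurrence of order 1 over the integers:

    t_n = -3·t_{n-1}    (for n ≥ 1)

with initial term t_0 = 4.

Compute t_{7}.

-8748

t_1 = -3·4 = -12
t_2 = -3·-12 = 36
t_3 = -3·36 = -108
t_4 = -3·-108 = 324
t_5 = -3·324 = -972
t_6 = -3·-972 = 2916
t_7 = -3·2916 = -8748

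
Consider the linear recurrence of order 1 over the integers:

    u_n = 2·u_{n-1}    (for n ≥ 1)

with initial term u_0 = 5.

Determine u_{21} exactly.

u_1 = 2·5 = 10
u_2 = 2·10 = 20
u_3 = 2·20 = 40
u_4 = 2·40 = 80
u_5 = 2·80 = 160
u_6 = 2·160 = 320
u_7 = 2·320 = 640
u_8 = 2·640 = 1280
u_9 = 2·1280 = 2560
u_10 = 2·2560 = 5120
u_11 = 2·5120 = 10240
u_12 = 2·10240 = 20480
u_13 = 2·20480 = 40960
u_14 = 2·40960 = 81920
u_15 = 2·81920 = 163840
u_16 = 2·163840 = 327680
u_17 = 2·327680 = 655360
u_18 = 2·655360 = 1310720
u_19 = 2·1310720 = 2621440
u_20 = 2·2621440 = 5242880
u_21 = 2·5242880 = 10485760

10485760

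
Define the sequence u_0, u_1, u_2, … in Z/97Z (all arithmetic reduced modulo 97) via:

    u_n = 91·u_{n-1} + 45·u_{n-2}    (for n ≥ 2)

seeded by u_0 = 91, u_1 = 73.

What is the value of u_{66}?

u_2 = 91·73 + 45·91 = 68
u_3 = 91·68 + 45·73 = 64
u_4 = 91·64 + 45·68 = 57
u_5 = 91·57 + 45·64 = 16
u_6 = 91·16 + 45·57 = 44
u_7 = 91·44 + 45·16 = 68
u_8 = 91·68 + 45·44 = 20
u_9 = 91·20 + 45·68 = 30
u_10 = 91·30 + 45·20 = 41
u_11 = 91·41 + 45·30 = 37
u_12 = 91·37 + 45·41 = 71
u_13 = 91·71 + 45·37 = 75
u_14 = 91·75 + 45·71 = 29
u_15 = 91·29 + 45·75 = 0
u_16 = 91·0 + 45·29 = 44
u_17 = 91·44 + 45·0 = 27
u_18 = 91·27 + 45·44 = 72
u_19 = 91·72 + 45·27 = 7
u_20 = 91·7 + 45·72 = 94
u_21 = 91·94 + 45·7 = 42
u_22 = 91·42 + 45·94 = 1
u_23 = 91·1 + 45·42 = 41
u_24 = 91·41 + 45·1 = 90
u_25 = 91·90 + 45·41 = 44
u_26 = 91·44 + 45·90 = 3
u_27 = 91·3 + 45·44 = 22
u_28 = 91·22 + 45·3 = 3
u_29 = 91·3 + 45·22 = 2
u_30 = 91·2 + 45·3 = 26
u_31 = 91·26 + 45·2 = 31
u_32 = 91·31 + 45·26 = 14
u_33 = 91·14 + 45·31 = 50
u_34 = 91·50 + 45·14 = 39
u_35 = 91·39 + 45·50 = 76
u_36 = 91·76 + 45·39 = 38
u_37 = 91·38 + 45·76 = 88
u_38 = 91·88 + 45·38 = 18
u_39 = 91·18 + 45·88 = 69
u_40 = 91·69 + 45·18 = 8
u_41 = 91·8 + 45·69 = 50
u_42 = 91·50 + 45·8 = 60
u_43 = 91·60 + 45·50 = 47
u_44 = 91·47 + 45·60 = 90
u_45 = 91·90 + 45·47 = 23
u_46 = 91·23 + 45·90 = 32
u_47 = 91·32 + 45·23 = 67
u_48 = 91·67 + 45·32 = 68
u_49 = 91·68 + 45·67 = 85
u_50 = 91·85 + 45·68 = 28
u_51 = 91·28 + 45·85 = 68
u_52 = 91·68 + 45·28 = 76
u_53 = 91·76 + 45·68 = 82
u_54 = 91·82 + 45·76 = 18
u_55 = 91·18 + 45·82 = 90
u_56 = 91·90 + 45·18 = 76
u_57 = 91·76 + 45·90 = 5
u_58 = 91·5 + 45·76 = 92
u_59 = 91·92 + 45·5 = 61
u_60 = 91·61 + 45·92 = 88
u_61 = 91·88 + 45·61 = 83
u_62 = 91·83 + 45·88 = 67
u_63 = 91·67 + 45·83 = 35
u_64 = 91·35 + 45·67 = 89
u_65 = 91·89 + 45·35 = 71
u_66 = 91·71 + 45·89 = 87

87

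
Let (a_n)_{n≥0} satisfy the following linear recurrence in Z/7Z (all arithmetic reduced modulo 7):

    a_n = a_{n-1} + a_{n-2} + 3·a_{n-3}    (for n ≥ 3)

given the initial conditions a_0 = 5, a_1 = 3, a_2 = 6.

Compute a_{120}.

6

a_3 = 1·6 + 1·3 + 3·5 = 3
a_4 = 1·3 + 1·6 + 3·3 = 4
a_5 = 1·4 + 1·3 + 3·6 = 4
a_6 = 1·4 + 1·4 + 3·3 = 3
a_7 = 1·3 + 1·4 + 3·4 = 5
a_8 = 1·5 + 1·3 + 3·4 = 6
a_9 = 1·6 + 1·5 + 3·3 = 6
a_10 = 1·6 + 1·6 + 3·5 = 6
a_11 = 1·6 + 1·6 + 3·6 = 2
a_12 = 1·2 + 1·6 + 3·6 = 5
a_13 = 1·5 + 1·2 + 3·6 = 4
a_14 = 1·4 + 1·5 + 3·2 = 1
a_15 = 1·1 + 1·4 + 3·5 = 6
a_16 = 1·6 + 1·1 + 3·4 = 5
a_17 = 1·5 + 1·6 + 3·1 = 0
a_18 = 1·0 + 1·5 + 3·6 = 2
a_19 = 1·2 + 1·0 + 3·5 = 3
a_20 = 1·3 + 1·2 + 3·0 = 5
a_21 = 1·5 + 1·3 + 3·2 = 0
a_22 = 1·0 + 1·5 + 3·3 = 0
a_23 = 1·0 + 1·0 + 3·5 = 1
a_24 = 1·1 + 1·0 + 3·0 = 1
a_25 = 1·1 + 1·1 + 3·0 = 2
a_26 = 1·2 + 1·1 + 3·1 = 6
a_27 = 1·6 + 1·2 + 3·1 = 4
a_28 = 1·4 + 1·6 + 3·2 = 2
a_29 = 1·2 + 1·4 + 3·6 = 3
a_30 = 1·3 + 1·2 + 3·4 = 3
a_31 = 1·3 + 1·3 + 3·2 = 5
a_32 = 1·5 + 1·3 + 3·3 = 3
a_33 = 1·3 + 1·5 + 3·3 = 3
a_34 = 1·3 + 1·3 + 3·5 = 0
a_35 = 1·0 + 1·3 + 3·3 = 5
a_36 = 1·5 + 1·0 + 3·3 = 0
a_37 = 1·0 + 1·5 + 3·0 = 5
a_38 = 1·5 + 1·0 + 3·5 = 6
a_39 = 1·6 + 1·5 + 3·0 = 4
a_40 = 1·4 + 1·6 + 3·5 = 4
a_41 = 1·4 + 1·4 + 3·6 = 5
a_42 = 1·5 + 1·4 + 3·4 = 0
a_43 = 1·0 + 1·5 + 3·4 = 3
a_44 = 1·3 + 1·0 + 3·5 = 4
a_45 = 1·4 + 1·3 + 3·0 = 0
a_46 = 1·0 + 1·4 + 3·3 = 6
a_47 = 1·6 + 1·0 + 3·4 = 4
a_48 = 1·4 + 1·6 + 3·0 = 3
a_49 = 1·3 + 1·4 + 3·6 = 4
a_50 = 1·4 + 1·3 + 3·4 = 5
a_51 = 1·5 + 1·4 + 3·3 = 4
a_52 = 1·4 + 1·5 + 3·4 = 0
a_53 = 1·0 + 1·4 + 3·5 = 5
a_54 = 1·5 + 1·0 + 3·4 = 3
a_55 = 1·3 + 1·5 + 3·0 = 1
a_56 = 1·1 + 1·3 + 3·5 = 5
a_57 = 1·5 + 1·1 + 3·3 = 1
a_58 = 1·1 + 1·5 + 3·1 = 2
a_59 = 1·2 + 1·1 + 3·5 = 4
a_60 = 1·4 + 1·2 + 3·1 = 2
a_61 = 1·2 + 1·4 + 3·2 = 5
a_62 = 1·5 + 1·2 + 3·4 = 5
a_63 = 1·5 + 1·5 + 3·2 = 2
a_64 = 1·2 + 1·5 + 3·5 = 1
a_65 = 1·1 + 1·2 + 3·5 = 4
a_66 = 1·4 + 1·1 + 3·2 = 4
a_67 = 1·4 + 1·4 + 3·1 = 4
a_68 = 1·4 + 1·4 + 3·4 = 6
a_69 = 1·6 + 1·4 + 3·4 = 1
a_70 = 1·1 + 1·6 + 3·4 = 5
a_71 = 1·5 + 1·1 + 3·6 = 3
a_72 = 1·3 + 1·5 + 3·1 = 4
a_73 = 1·4 + 1·3 + 3·5 = 1
a_74 = 1·1 + 1·4 + 3·3 = 0
a_75 = 1·0 + 1·1 + 3·4 = 6
a_76 = 1·6 + 1·0 + 3·1 = 2
a_77 = 1·2 + 1·6 + 3·0 = 1
a_78 = 1·1 + 1·2 + 3·6 = 0
a_79 = 1·0 + 1·1 + 3·2 = 0
a_80 = 1·0 + 1·0 + 3·1 = 3
a_81 = 1·3 + 1·0 + 3·0 = 3
a_82 = 1·3 + 1·3 + 3·0 = 6
a_83 = 1·6 + 1·3 + 3·3 = 4
a_84 = 1·4 + 1·6 + 3·3 = 5
a_85 = 1·5 + 1·4 + 3·6 = 6
a_86 = 1·6 + 1·5 + 3·4 = 2
a_87 = 1·2 + 1·6 + 3·5 = 2
a_88 = 1·2 + 1·2 + 3·6 = 1
a_89 = 1·1 + 1·2 + 3·2 = 2
a_90 = 1·2 + 1·1 + 3·2 = 2
a_91 = 1·2 + 1·2 + 3·1 = 0
a_92 = 1·0 + 1·2 + 3·2 = 1
a_93 = 1·1 + 1·0 + 3·2 = 0
a_94 = 1·0 + 1·1 + 3·0 = 1
a_95 = 1·1 + 1·0 + 3·1 = 4
a_96 = 1·4 + 1·1 + 3·0 = 5
a_97 = 1·5 + 1·4 + 3·1 = 5
a_98 = 1·5 + 1·5 + 3·4 = 1
a_99 = 1·1 + 1·5 + 3·5 = 0
a_100 = 1·0 + 1·1 + 3·5 = 2
a_101 = 1·2 + 1·0 + 3·1 = 5
a_102 = 1·5 + 1·2 + 3·0 = 0
a_103 = 1·0 + 1·5 + 3·2 = 4
a_104 = 1·4 + 1·0 + 3·5 = 5
a_105 = 1·5 + 1·4 + 3·0 = 2
a_106 = 1·2 + 1·5 + 3·4 = 5
a_107 = 1·5 + 1·2 + 3·5 = 1
a_108 = 1·1 + 1·5 + 3·2 = 5
a_109 = 1·5 + 1·1 + 3·5 = 0
a_110 = 1·0 + 1·5 + 3·1 = 1
a_111 = 1·1 + 1·0 + 3·5 = 2
a_112 = 1·2 + 1·1 + 3·0 = 3
a_113 = 1·3 + 1·2 + 3·1 = 1
a_114 = 1·1 + 1·3 + 3·2 = 3
a_115 = 1·3 + 1·1 + 3·3 = 6
a_116 = 1·6 + 1·3 + 3·1 = 5
a_117 = 1·5 + 1·6 + 3·3 = 6
a_118 = 1·6 + 1·5 + 3·6 = 1
a_119 = 1·1 + 1·6 + 3·5 = 1
a_120 = 1·1 + 1·1 + 3·6 = 6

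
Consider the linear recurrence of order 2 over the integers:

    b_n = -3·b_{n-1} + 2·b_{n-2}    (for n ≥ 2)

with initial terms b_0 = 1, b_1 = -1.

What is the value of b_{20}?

b_2 = -3·-1 + 2·1 = 5
b_3 = -3·5 + 2·-1 = -17
b_4 = -3·-17 + 2·5 = 61
b_5 = -3·61 + 2·-17 = -217
b_6 = -3·-217 + 2·61 = 773
b_7 = -3·773 + 2·-217 = -2753
b_8 = -3·-2753 + 2·773 = 9805
b_9 = -3·9805 + 2·-2753 = -34921
b_10 = -3·-34921 + 2·9805 = 124373
b_11 = -3·124373 + 2·-34921 = -442961
b_12 = -3·-442961 + 2·124373 = 1577629
b_13 = -3·1577629 + 2·-442961 = -5618809
b_14 = -3·-5618809 + 2·1577629 = 20011685
b_15 = -3·20011685 + 2·-5618809 = -71272673
b_16 = -3·-71272673 + 2·20011685 = 253841389
b_17 = -3·253841389 + 2·-71272673 = -904069513
b_18 = -3·-904069513 + 2·253841389 = 3219891317
b_19 = -3·3219891317 + 2·-904069513 = -11467812977
b_20 = -3·-11467812977 + 2·3219891317 = 40843221565

40843221565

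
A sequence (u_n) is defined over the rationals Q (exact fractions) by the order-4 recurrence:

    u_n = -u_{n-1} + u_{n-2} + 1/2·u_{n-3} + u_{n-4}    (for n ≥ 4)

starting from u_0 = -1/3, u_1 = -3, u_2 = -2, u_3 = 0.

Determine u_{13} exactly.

u_4 = -1·0 + 1·-2 + 1/2·-3 + 1·-1/3 = -23/6
u_5 = -1·-23/6 + 1·0 + 1/2·-2 + 1·-3 = -1/6
u_6 = -1·-1/6 + 1·-23/6 + 1/2·0 + 1·-2 = -17/3
u_7 = -1·-17/3 + 1·-1/6 + 1/2·-23/6 + 1·0 = 43/12
u_8 = -1·43/12 + 1·-17/3 + 1/2·-1/6 + 1·-23/6 = -79/6
u_9 = -1·-79/6 + 1·43/12 + 1/2·-17/3 + 1·-1/6 = 55/4
u_10 = -1·55/4 + 1·-79/6 + 1/2·43/12 + 1·-17/3 = -739/24
u_11 = -1·-739/24 + 1·55/4 + 1/2·-79/6 + 1·43/12 = 997/24
u_12 = -1·997/24 + 1·-739/24 + 1/2·55/4 + 1·-79/6 = -629/8
u_13 = -1·-629/8 + 1·997/24 + 1/2·-739/24 + 1·55/4 = 5689/48

5689/48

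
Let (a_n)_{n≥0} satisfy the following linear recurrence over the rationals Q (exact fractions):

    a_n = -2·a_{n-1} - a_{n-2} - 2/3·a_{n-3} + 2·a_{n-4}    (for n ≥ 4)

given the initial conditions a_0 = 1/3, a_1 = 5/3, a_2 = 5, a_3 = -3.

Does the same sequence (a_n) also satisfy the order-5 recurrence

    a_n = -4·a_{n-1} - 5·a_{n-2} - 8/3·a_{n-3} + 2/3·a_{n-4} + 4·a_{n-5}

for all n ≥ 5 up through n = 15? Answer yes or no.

yes

Terms a_0..a_15: 1/3, 5/3, 5, -3, 5/9, 17/9, 23/3, -637/27, 1063/27, -1525/27, 8477/81, -6109/27, 12535/27, -215053/243, 404807/243, -28879/9
n=5: candidate gives 17/9, actual a_5 = 17/9 ✓
n=6: candidate gives 23/3, actual a_6 = 23/3 ✓
n=7: candidate gives -637/27, actual a_7 = -637/27 ✓
n=8: candidate gives 1063/27, actual a_8 = 1063/27 ✓
n=9: candidate gives -1525/27, actual a_9 = -1525/27 ✓
n=10: candidate gives 8477/81, actual a_10 = 8477/81 ✓
n=11: candidate gives -6109/27, actual a_11 = -6109/27 ✓
n=12: candidate gives 12535/27, actual a_12 = 12535/27 ✓
n=13: candidate gives -215053/243, actual a_13 = -215053/243 ✓
n=14: candidate gives 404807/243, actual a_14 = 404807/243 ✓
n=15: candidate gives -28879/9, actual a_15 = -28879/9 ✓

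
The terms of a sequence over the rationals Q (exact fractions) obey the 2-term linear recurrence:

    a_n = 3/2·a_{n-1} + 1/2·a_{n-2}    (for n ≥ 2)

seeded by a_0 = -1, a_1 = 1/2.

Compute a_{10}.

a_2 = 3/2·1/2 + 1/2·-1 = 1/4
a_3 = 3/2·1/4 + 1/2·1/2 = 5/8
a_4 = 3/2·5/8 + 1/2·1/4 = 17/16
a_5 = 3/2·17/16 + 1/2·5/8 = 61/32
a_6 = 3/2·61/32 + 1/2·17/16 = 217/64
a_7 = 3/2·217/64 + 1/2·61/32 = 773/128
a_8 = 3/2·773/128 + 1/2·217/64 = 2753/256
a_9 = 3/2·2753/256 + 1/2·773/128 = 9805/512
a_10 = 3/2·9805/512 + 1/2·2753/256 = 34921/1024

34921/1024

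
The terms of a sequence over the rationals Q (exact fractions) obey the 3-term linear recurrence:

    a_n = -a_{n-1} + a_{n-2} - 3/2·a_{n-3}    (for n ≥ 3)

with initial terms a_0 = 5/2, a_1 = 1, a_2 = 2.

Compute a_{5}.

a_3 = -1·2 + 1·1 + -3/2·5/2 = -19/4
a_4 = -1·-19/4 + 1·2 + -3/2·1 = 21/4
a_5 = -1·21/4 + 1·-19/4 + -3/2·2 = -13

-13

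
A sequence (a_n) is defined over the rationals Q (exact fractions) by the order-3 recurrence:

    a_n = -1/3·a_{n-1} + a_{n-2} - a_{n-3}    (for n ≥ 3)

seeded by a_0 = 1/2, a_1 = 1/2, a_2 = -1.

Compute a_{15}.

a_3 = -1/3·-1 + 1·1/2 + -1·1/2 = 1/3
a_4 = -1/3·1/3 + 1·-1 + -1·1/2 = -29/18
a_5 = -1/3·-29/18 + 1·1/3 + -1·-1 = 101/54
a_6 = -1/3·101/54 + 1·-29/18 + -1·1/3 = -208/81
a_7 = -1/3·-208/81 + 1·101/54 + -1·-29/18 = 1054/243
a_8 = -1/3·1054/243 + 1·-208/81 + -1·101/54 = -8579/1458
a_9 = -1/3·-8579/1458 + 1·1054/243 + -1·-208/81 = 38783/4374
a_10 = -1/3·38783/4374 + 1·-8579/1458 + -1·1054/243 = -86455/6561
a_11 = -1/3·-86455/6561 + 1·38783/4374 + -1·-8579/1458 = 376795/19683
a_12 = -1/3·376795/19683 + 1·-86455/6561 + -1·38783/4374 = -3356921/118098
a_13 = -1/3·-3356921/118098 + 1·376795/19683 + -1·-86455/6561 = 14807801/354294
a_14 = -1/3·14807801/354294 + 1·-3356921/118098 + -1·376795/19683 = -32683510/531441
a_15 = -1/3·-32683510/531441 + 1·14807801/354294 + -1·-3356921/118098 = 144637048/1594323

144637048/1594323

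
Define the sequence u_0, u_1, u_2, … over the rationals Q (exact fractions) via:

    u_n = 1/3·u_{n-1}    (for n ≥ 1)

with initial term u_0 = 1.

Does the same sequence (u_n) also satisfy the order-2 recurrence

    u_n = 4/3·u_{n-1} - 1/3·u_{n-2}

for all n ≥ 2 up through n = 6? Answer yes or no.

yes

Terms u_0..u_6: 1, 1/3, 1/9, 1/27, 1/81, 1/243, 1/729
n=2: candidate gives 1/9, actual u_2 = 1/9 ✓
n=3: candidate gives 1/27, actual u_3 = 1/27 ✓
n=4: candidate gives 1/81, actual u_4 = 1/81 ✓
n=5: candidate gives 1/243, actual u_5 = 1/243 ✓
n=6: candidate gives 1/729, actual u_6 = 1/729 ✓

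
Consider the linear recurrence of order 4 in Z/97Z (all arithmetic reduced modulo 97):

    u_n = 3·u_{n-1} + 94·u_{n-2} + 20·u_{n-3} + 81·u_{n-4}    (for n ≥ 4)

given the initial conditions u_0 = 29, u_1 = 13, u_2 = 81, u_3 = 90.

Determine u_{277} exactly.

62

u_4 = 3·90 + 94·81 + 20·13 + 81·29 = 17
u_5 = 3·17 + 94·90 + 20·81 + 81·13 = 29
u_6 = 3·29 + 94·17 + 20·90 + 81·81 = 55
u_7 = 3·55 + 94·29 + 20·17 + 81·90 = 45
u_8 = 3·45 + 94·55 + 20·29 + 81·17 = 84
u_9 = 3·84 + 94·45 + 20·55 + 81·29 = 74
Continuing the recurrence:
  u_10 = 87;  u_11 = 29;  u_12 = 59;  u_13 = 64;  u_14 = 76;  u_15 = 73
  u_16 = 36;  u_17 = 94;  u_18 = 30;  u_19 = 39;  u_20 = 70;  u_21 = 62
  u_22 = 82;  u_23 = 60;  u_24 = 54;  u_25 = 48;  u_26 = 64;  u_27 = 71
  u_28 = 20;  u_29 = 68;  u_30 = 55;  u_31 = 1;  u_32 = 5;  u_33 = 24
  u_34 = 70;  u_35 = 28;  u_36 = 80;  u_37 = 8;  u_38 = 0;  u_39 = 61
  u_40 = 33;  u_41 = 79;  u_42 = 0;  u_43 = 29;  u_44 = 72;  u_45 = 29
  u_46 = 63;  u_47 = 11;  u_48 = 48;  u_49 = 34;  u_50 = 43;  u_51 = 35
  u_52 = 82;  u_53 = 69;  u_54 = 70;  u_55 = 16;  u_56 = 3;  u_57 = 63
  u_58 = 59;  u_59 = 83;  u_60 = 23;  u_61 = 89;  u_62 = 41;  u_63 = 55
  u_64 = 96;  u_65 = 4;  u_66 = 71;  u_67 = 77;  u_68 = 17;  u_69 = 12
  u_70 = 1;  u_71 = 45;  u_72 = 3;  u_73 = 90;  u_74 = 78;  u_75 = 80
  u_76 = 12;  u_77 = 13;  u_78 = 64;  u_79 = 83;  u_80 = 28;  u_81 = 34
  u_82 = 72;  u_83 = 25;  u_84 = 91;  u_85 = 27;  u_86 = 29;  u_87 = 68
  u_88 = 74;  u_89 = 69;  u_90 = 8;  u_91 = 15;  u_92 = 23;  u_93 = 50
  u_94 = 59;  u_95 = 53;  u_96 = 32;  u_97 = 26;  u_98 = 1;  u_99 = 8
  u_100 = 29;  u_101 = 55;  u_102 = 28;  u_103 = 80;  u_104 = 16;  u_105 = 70
  u_106 = 53;  u_107 = 56;  u_108 = 86;  u_109 = 30;  u_110 = 7;  u_111 = 76
  u_112 = 13;  u_113 = 53;  u_114 = 73;  u_115 = 74;  u_116 = 79;  u_117 = 45
  u_118 = 16;  u_119 = 18;  u_120 = 30;  u_121 = 24;  u_122 = 86;  u_123 = 13
  u_124 = 72;  u_125 = 58;  u_126 = 6;  u_127 = 9;  u_128 = 17;  u_129 = 89
  u_130 = 9;  u_131 = 53;  u_132 = 88;  u_133 = 25;  u_134 = 48;  u_135 = 11
  u_136 = 48;  u_137 = 89;  u_138 = 60;  u_139 = 18;  u_140 = 13;  u_141 = 52
  u_142 = 2;  u_143 = 16;  u_144 = 1;  u_145 = 36;  u_146 = 5;  u_147 = 59
  u_148 = 90;  u_149 = 5;  u_150 = 69;  u_151 = 78;  u_152 = 45;  u_153 = 37
  u_154 = 44;  u_155 = 61;  u_156 = 71;  u_157 = 27;  u_158 = 93;  u_159 = 60
  u_160 = 81;  u_161 = 36;  u_162 = 62;  u_163 = 59;  u_164 = 94;  u_165 = 90
  u_166 = 79;  u_167 = 30;  u_168 = 52;  u_169 = 12;  u_170 = 89;  u_171 = 15
  u_172 = 59;  u_173 = 71;  u_174 = 76;  u_175 = 82;  u_176 = 9;  u_177 = 68
  u_178 = 19;  u_179 = 79;  u_180 = 38;  u_181 = 42;  u_182 = 27;  u_183 = 33
  u_184 = 56;  u_185 = 34;  u_186 = 65;  u_187 = 6;  u_188 = 92;  u_189 = 44
  u_190 = 3;  u_191 = 69;  u_192 = 91;  u_193 = 4;  u_194 = 4;  u_195 = 37
  u_196 = 81;  u_197 = 51;  u_198 = 4;  u_199 = 14;  u_200 = 45;  u_201 = 36
  u_202 = 92;  u_203 = 68;  u_204 = 25;  u_205 = 68;  u_206 = 17;  u_207 = 35
  u_208 = 44;  u_209 = 55;  u_210 = 73;  u_211 = 83;  u_212 = 38;  u_213 = 57
  u_214 = 64;  u_215 = 35;  u_216 = 57;  u_217 = 46;  u_218 = 31;  u_219 = 50
  u_220 = 65;  u_221 = 26;  u_222 = 96;  u_223 = 31;  u_224 = 61;  u_225 = 42
  u_226 = 94;  u_227 = 7;  u_228 = 88;  u_229 = 93;  u_230 = 9;  u_231 = 38
  u_232 = 54;  u_233 = 1;  u_234 = 69;  u_235 = 94;  u_236 = 7;  u_237 = 36
  u_238 = 87;  u_239 = 50;  u_240 = 12;  u_241 = 80;  u_242 = 6;  u_243 = 91
  u_244 = 14;  u_245 = 64;  u_246 = 31;  u_247 = 83;  u_248 = 48;  u_249 = 73
  u_250 = 75;  u_251 = 26;  u_252 = 60;  u_253 = 46;  u_254 = 54;  u_255 = 32
  u_256 = 88;  u_257 = 27;  u_258 = 78;  u_259 = 43;  u_260 = 94;  u_261 = 20
  u_262 = 69;  u_263 = 78;  u_264 = 87;  u_265 = 20;  u_266 = 61;  u_267 = 33
  u_268 = 88;  u_269 = 95;  u_270 = 93;  u_271 = 62;  u_272 = 11;  u_273 = 90
  u_274 = 86;  u_275 = 89
u_276 = 3·89 + 94·86 + 20·90 + 81·11 = 81
u_277 = 3·81 + 94·89 + 20·86 + 81·90 = 62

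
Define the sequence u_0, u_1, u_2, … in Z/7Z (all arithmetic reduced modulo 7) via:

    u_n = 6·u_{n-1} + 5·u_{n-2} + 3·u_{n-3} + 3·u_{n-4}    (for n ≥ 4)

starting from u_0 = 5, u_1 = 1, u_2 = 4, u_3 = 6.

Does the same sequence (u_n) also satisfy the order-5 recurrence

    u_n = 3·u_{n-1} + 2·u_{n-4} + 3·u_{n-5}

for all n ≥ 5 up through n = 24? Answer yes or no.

Terms u_0..u_24: 5, 1, 4, 6, 4, 6, 2, 2, 3, 3, 3, 6, 6, 0, 1, 0, 2, 1, 5, 6, 0, 6, 6, 0, 6
n=5: candidate gives 1, actual u_5 = 6 ✗

no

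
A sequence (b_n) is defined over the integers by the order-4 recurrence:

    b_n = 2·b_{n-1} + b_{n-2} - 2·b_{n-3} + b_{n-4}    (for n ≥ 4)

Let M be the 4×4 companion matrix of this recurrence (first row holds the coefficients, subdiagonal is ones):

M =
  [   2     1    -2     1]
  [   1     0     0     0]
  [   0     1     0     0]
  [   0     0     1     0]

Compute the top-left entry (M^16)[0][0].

191662

(M^16)[0][0] is the top entry after applying M 16 times to the unit state (1, 0, 0, 0). Equivalently it is h_{19} for the auxiliary sequence (h_n) obeying the same recurrence with h_3 = 1 and h_i = 0 for 0 ≤ i < 3:
h_4 = 2·1 + 1·0 + -2·0 + 1·0 = 2
h_5 = 2·2 + 1·1 + -2·0 + 1·0 = 5
h_6 = 2·5 + 1·2 + -2·1 + 1·0 = 10
h_7 = 2·10 + 1·5 + -2·2 + 1·1 = 22
h_8 = 2·22 + 1·10 + -2·5 + 1·2 = 46
h_9 = 2·46 + 1·22 + -2·10 + 1·5 = 99
h_10 = 2·99 + 1·46 + -2·22 + 1·10 = 210
h_11 = 2·210 + 1·99 + -2·46 + 1·22 = 449
h_12 = 2·449 + 1·210 + -2·99 + 1·46 = 956
h_13 = 2·956 + 1·449 + -2·210 + 1·99 = 2040
h_14 = 2·2040 + 1·956 + -2·449 + 1·210 = 4348
h_15 = 2·4348 + 1·2040 + -2·956 + 1·449 = 9273
h_16 = 2·9273 + 1·4348 + -2·2040 + 1·956 = 19770
h_17 = 2·19770 + 1·9273 + -2·4348 + 1·2040 = 42157
h_18 = 2·42157 + 1·19770 + -2·9273 + 1·4348 = 89886
h_19 = 2·89886 + 1·42157 + -2·19770 + 1·9273 = 191662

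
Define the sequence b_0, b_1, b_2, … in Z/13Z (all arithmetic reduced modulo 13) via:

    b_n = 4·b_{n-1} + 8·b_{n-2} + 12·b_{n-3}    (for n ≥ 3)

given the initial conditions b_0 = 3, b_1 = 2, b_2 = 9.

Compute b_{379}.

7

b_3 = 4·9 + 8·2 + 12·3 = 10
b_4 = 4·10 + 8·9 + 12·2 = 6
b_5 = 4·6 + 8·10 + 12·9 = 4
b_6 = 4·4 + 8·6 + 12·10 = 2
b_7 = 4·2 + 8·4 + 12·6 = 8
b_8 = 4·8 + 8·2 + 12·4 = 5
Continuing the recurrence:
  b_9 = 4;  b_10 = 9;  b_11 = 11;  b_12 = 8;  b_13 = 7;  b_14 = 3
  b_15 = 8;  b_16 = 10;  b_17 = 10;  b_18 = 8;  b_19 = 11;  b_20 = 7
  b_21 = 4;  b_22 = 9;  b_23 = 9;  b_24 = 0;  b_25 = 11;  b_26 = 9
  b_27 = 7;  b_28 = 11;  b_29 = 0;  b_30 = 3;  b_31 = 1;  b_32 = 2
  b_33 = 0;  b_34 = 2;  b_35 = 6;  b_36 = 1;  b_37 = 11;  b_38 = 7
  b_39 = 11;  b_40 = 11;  b_41 = 8;  b_42 = 5;  b_43 = 8;  b_44 = 12
  b_45 = 3;  b_46 = 9;  b_47 = 9;  b_48 = 1;  b_49 = 2;  b_50 = 7
  b_51 = 4;  b_52 = 5;  b_53 = 6;  b_54 = 8;  b_55 = 10;  b_56 = 7
  b_57 = 9;  b_58 = 4;  b_59 = 3;  b_60 = 9;  b_61 = 4;  b_62 = 7
  b_63 = 12;  b_64 = 9;  b_65 = 8;  b_66 = 1;  b_67 = 7;  b_68 = 2
  b_69 = 11;  b_70 = 1;  b_71 = 12;  b_72 = 6;  b_73 = 2;  b_74 = 5
  b_75 = 4;  b_76 = 2;  b_77 = 9;  b_78 = 9;  b_79 = 2;  b_80 = 6
  b_81 = 5;  b_82 = 1;  b_83 = 12;  b_84 = 12;  b_85 = 0;  b_86 = 6
  b_87 = 12;  b_88 = 5;  b_89 = 6;  b_90 = 0;  b_91 = 4;  b_92 = 10
  b_93 = 7;  b_94 = 0;  b_95 = 7;  b_96 = 8;  b_97 = 10;  b_98 = 6
  b_99 = 5;  b_100 = 6;  b_101 = 6;  b_102 = 2;  b_103 = 11;  b_104 = 2
  b_105 = 3;  b_106 = 4;  b_107 = 12;  b_108 = 12;  b_109 = 10;  b_110 = 7
  b_111 = 5;  b_112 = 1;  b_113 = 11;  b_114 = 8;  b_115 = 2;  b_116 = 9
  b_117 = 5;  b_118 = 12;  b_119 = 1;  b_120 = 4;  b_121 = 12;  b_122 = 1
  b_123 = 5;  b_124 = 3;  b_125 = 12;  b_126 = 2;  b_127 = 10;  b_128 = 5
  b_129 = 7;  b_130 = 6;  b_131 = 10;  b_132 = 3;  b_133 = 8;  b_134 = 7
  b_135 = 11;  b_136 = 1;  b_137 = 7;  b_138 = 12;  b_139 = 12;  b_140 = 7
  b_141 = 8;  b_142 = 11;  b_143 = 10;  b_144 = 3;  b_145 = 3;  b_146 = 0
  b_147 = 8;  b_148 = 3;  b_149 = 11;  b_150 = 8;  b_151 = 0;  b_152 = 1
  b_153 = 9;  b_154 = 5;  b_155 = 0;  b_156 = 5;  b_157 = 2;  b_158 = 9
  b_159 = 8;  b_160 = 11;  b_161 = 8;  b_162 = 8;  b_163 = 7;  b_164 = 6
  b_165 = 7;  b_166 = 4;  b_167 = 1;  b_168 = 3;  b_169 = 3;  b_170 = 9
  b_171 = 5;  b_172 = 11;  b_173 = 10;  b_174 = 6;  b_175 = 2;  b_176 = 7
  b_177 = 12;  b_178 = 11;  b_179 = 3;  b_180 = 10;  b_181 = 1;  b_182 = 3
  b_183 = 10;  b_184 = 11;  b_185 = 4;  b_186 = 3;  b_187 = 7;  b_188 = 9
  b_189 = 11;  b_190 = 5;  b_191 = 8;  b_192 = 9;  b_193 = 4;  b_194 = 2
  b_195 = 5;  b_196 = 6;  b_197 = 10;  b_198 = 5;  b_199 = 3;  b_200 = 3
  b_201 = 5;  b_202 = 2;  b_203 = 6;  b_204 = 9;  b_205 = 4;  b_206 = 4
  b_207 = 0;  b_208 = 2;  b_209 = 4;  b_210 = 6;  b_211 = 2;  b_212 = 0
  b_213 = 10;  b_214 = 12;  b_215 = 11;  b_216 = 0;  b_217 = 11;  b_218 = 7
  b_219 = 12;  b_220 = 2;  b_221 = 6;  b_222 = 2;  b_223 = 2;  b_224 = 5
  b_225 = 8;  b_226 = 5;  b_227 = 1;  b_228 = 10;  b_229 = 4;  b_230 = 4
  b_231 = 12;  b_232 = 11;  b_233 = 6;  b_234 = 9;  b_235 = 8;  b_236 = 7
  b_237 = 5;  b_238 = 3;  b_239 = 6;  b_240 = 4;  b_241 = 9;  b_242 = 10
  b_243 = 4;  b_244 = 9;  b_245 = 6;  b_246 = 1;  b_247 = 4;  b_248 = 5
  b_249 = 12;  b_250 = 6;  b_251 = 11;  b_252 = 2;  b_253 = 12;  b_254 = 1
  b_255 = 7;  b_256 = 11;  b_257 = 8;  b_258 = 9;  b_259 = 11;  b_260 = 4
  b_261 = 4;  b_262 = 11;  b_263 = 7;  b_264 = 8;  b_265 = 12;  b_266 = 1
  b_267 = 1;  b_268 = 0;  b_269 = 7;  b_270 = 1;  b_271 = 8;  b_272 = 7
  b_273 = 0;  b_274 = 9;  b_275 = 3;  b_276 = 6;  b_277 = 0;  b_278 = 6
  b_279 = 5;  b_280 = 3;  b_281 = 7;  b_282 = 8;  b_283 = 7;  b_284 = 7
  b_285 = 11;  b_286 = 2;  b_287 = 11;  b_288 = 10;  b_289 = 9;  b_290 = 1
  b_291 = 1;  b_292 = 3;  b_293 = 6;  b_294 = 8;  b_295 = 12;  b_296 = 2
  b_297 = 5;  b_298 = 11;  b_299 = 4;  b_300 = 8;  b_301 = 1;  b_302 = 12
  b_303 = 9;  b_304 = 1;  b_305 = 12;  b_306 = 8;  b_307 = 10;  b_308 = 1
  b_309 = 11;  b_310 = 3;  b_311 = 8;  b_312 = 6;  b_313 = 7;  b_314 = 3
  b_315 = 10;  b_316 = 5;  b_317 = 6;  b_318 = 2;  b_319 = 12;  b_320 = 6
  b_321 = 1;  b_322 = 1;  b_323 = 6;  b_324 = 5;  b_325 = 2;  b_326 = 3
  b_327 = 10;  b_328 = 10;  b_329 = 0;  b_330 = 5;  b_331 = 10;  b_332 = 2
  b_333 = 5;  b_334 = 0;  b_335 = 12;  b_336 = 4;  b_337 = 8;  b_338 = 0
  b_339 = 8;  b_340 = 11;  b_341 = 4;  b_342 = 5;  b_343 = 2;  b_344 = 5
  b_345 = 5;  b_346 = 6;  b_347 = 7;  b_348 = 6;  b_349 = 9;  b_350 = 12
  b_351 = 10;  b_352 = 10;  b_353 = 4;  b_354 = 8;  b_355 = 2;  b_356 = 3
  b_357 = 7;  b_358 = 11;  b_359 = 6;  b_360 = 1;  b_361 = 2;  b_362 = 10
  b_363 = 3;  b_364 = 12;  b_365 = 10;  b_366 = 3;  b_367 = 2;  b_368 = 9
  b_369 = 10;  b_370 = 6;  b_371 = 4;  b_372 = 2;  b_373 = 8;  b_374 = 5
  b_375 = 4;  b_376 = 9;  b_377 = 11
b_378 = 4·11 + 8·9 + 12·4 = 8
b_379 = 4·8 + 8·11 + 12·9 = 7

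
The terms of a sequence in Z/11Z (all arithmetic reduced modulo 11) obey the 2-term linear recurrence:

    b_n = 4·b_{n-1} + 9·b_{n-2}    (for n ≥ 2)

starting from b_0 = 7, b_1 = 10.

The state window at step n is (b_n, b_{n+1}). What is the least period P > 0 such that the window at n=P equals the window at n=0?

120

n=0: window = (7, 10)
n=1: window = (10, 4)
n=2: window = (4, 7)
n=3: window = (7, 9)
n=4: window = (9, 0)
n=5: window = (0, 4)
n=6: window = (4, 5)
n=7: window = (5, 1)
n=8: window = (1, 5)
n=9: window = (5, 7)
n=10: window = (7, 7)
n=11: window = (7, 3)
n=12: window = (3, 9)
n=13: window = (9, 8)
n=14: window = (8, 3)
n=15: window = (3, 7)
n=16: window = (7, 0)
n=17: window = (0, 8)
n=18: window = (8, 10)
n=19: window = (10, 2)
n=20: window = (2, 10)
n=21: window = (10, 3)
n=22: window = (3, 3)
n=23: window = (3, 6)
n=24: window = (6, 7)
n=25: window = (7, 5)
n=26: window = (5, 6)
n=27: window = (6, 3)
n=28: window = (3, 0)
n=29: window = (0, 5)
n=30: window = (5, 9)
n=31: window = (9, 4)
n=32: window = (4, 9)
n=33: window = (9, 6)
n=34: window = (6, 6)
n=35: window = (6, 1)
n=36: window = (1, 3)
n=37: window = (3, 10)
n=38: window = (10, 1)
n=39: window = (1, 6)
n=40: window = (6, 0)
…
n=118: window = (9, 9)
n=119: window = (9, 7)
n=120: window = (7, 10)
window at n=120 equals window at n=0 → period = 120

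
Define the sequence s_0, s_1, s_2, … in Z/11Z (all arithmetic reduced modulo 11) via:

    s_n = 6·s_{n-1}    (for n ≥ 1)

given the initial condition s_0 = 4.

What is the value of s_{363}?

6

s_1 = 6·4 = 2
s_2 = 6·2 = 1
s_3 = 6·1 = 6
s_4 = 6·6 = 3
s_5 = 6·3 = 7
s_6 = 6·7 = 9
s_7 = 6·9 = 10
s_8 = 6·10 = 5
s_9 = 6·5 = 8
s_10 = 6·8 = 4
(s_10) = (4) = (s_0), so the sequence has period 10.
363 ≡ 3 (mod 10), hence s_363 = s_3 = 6.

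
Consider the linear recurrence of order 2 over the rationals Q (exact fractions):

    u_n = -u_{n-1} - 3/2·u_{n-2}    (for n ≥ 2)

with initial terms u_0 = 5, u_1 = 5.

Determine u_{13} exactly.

7355/64

u_2 = -1·5 + -3/2·5 = -25/2
u_3 = -1·-25/2 + -3/2·5 = 5
u_4 = -1·5 + -3/2·-25/2 = 55/4
u_5 = -1·55/4 + -3/2·5 = -85/4
u_6 = -1·-85/4 + -3/2·55/4 = 5/8
u_7 = -1·5/8 + -3/2·-85/4 = 125/4
u_8 = -1·125/4 + -3/2·5/8 = -515/16
u_9 = -1·-515/16 + -3/2·125/4 = -235/16
u_10 = -1·-235/16 + -3/2·-515/16 = 2015/32
u_11 = -1·2015/32 + -3/2·-235/16 = -655/16
u_12 = -1·-655/16 + -3/2·2015/32 = -3425/64
u_13 = -1·-3425/64 + -3/2·-655/16 = 7355/64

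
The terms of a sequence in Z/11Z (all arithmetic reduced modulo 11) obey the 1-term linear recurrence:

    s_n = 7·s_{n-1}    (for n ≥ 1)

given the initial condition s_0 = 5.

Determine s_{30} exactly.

5

s_1 = 7·5 = 2
s_2 = 7·2 = 3
s_3 = 7·3 = 10
s_4 = 7·10 = 4
s_5 = 7·4 = 6
s_6 = 7·6 = 9
s_7 = 7·9 = 8
s_8 = 7·8 = 1
s_9 = 7·1 = 7
s_10 = 7·7 = 5
(s_10) = (5) = (s_0), so the sequence has period 10.
30 ≡ 0 (mod 10), hence s_30 = s_0 = 5.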